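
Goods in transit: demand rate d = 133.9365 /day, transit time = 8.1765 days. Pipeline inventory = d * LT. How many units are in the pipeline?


Pipeline = 133.9365 * 8.1765 = 1095.1318

1095.1318 units


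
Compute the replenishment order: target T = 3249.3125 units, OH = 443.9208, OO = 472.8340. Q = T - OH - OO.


Inventory position = OH + OO = 443.9208 + 472.8340 = 916.7548
Q = 3249.3125 - 916.7548 = 2332.5577

2332.5577 units


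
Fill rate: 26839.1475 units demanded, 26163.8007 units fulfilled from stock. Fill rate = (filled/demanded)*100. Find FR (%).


FR = 26163.8007 / 26839.1475 * 100 = 97.4837

97.4837%


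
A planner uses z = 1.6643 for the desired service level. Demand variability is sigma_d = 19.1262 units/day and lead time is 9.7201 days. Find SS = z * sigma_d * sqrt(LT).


sqrt(LT) = sqrt(9.7201) = 3.1177
SS = 1.6643 * 19.1262 * 3.1177 = 99.2420

99.2420 units


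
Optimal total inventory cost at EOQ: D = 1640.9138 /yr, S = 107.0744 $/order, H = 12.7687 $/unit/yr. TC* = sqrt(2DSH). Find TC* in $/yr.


2*D*S*H = 4486917.6197
TC* = sqrt(4486917.6197) = 2118.2346

2118.2346 $/yr


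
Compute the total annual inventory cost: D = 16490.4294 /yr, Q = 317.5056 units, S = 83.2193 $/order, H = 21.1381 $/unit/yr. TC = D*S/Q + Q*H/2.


Ordering cost = D*S/Q = 4322.1978
Holding cost = Q*H/2 = 3355.7326
TC = 4322.1978 + 3355.7326 = 7677.9303

7677.9303 $/yr


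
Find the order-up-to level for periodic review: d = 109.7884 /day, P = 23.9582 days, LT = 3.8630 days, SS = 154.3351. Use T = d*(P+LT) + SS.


P + LT = 27.8212
d*(P+LT) = 109.7884 * 27.8212 = 3054.4450
T = 3054.4450 + 154.3351 = 3208.7801

3208.7801 units


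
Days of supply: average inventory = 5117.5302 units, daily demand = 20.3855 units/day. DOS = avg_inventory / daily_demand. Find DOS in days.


DOS = 5117.5302 / 20.3855 = 251.0378

251.0378 days


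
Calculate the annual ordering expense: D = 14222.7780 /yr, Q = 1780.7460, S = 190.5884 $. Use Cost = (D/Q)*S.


Number of orders = D/Q = 7.9870
Cost = 7.9870 * 190.5884 = 1522.2252

1522.2252 $/yr


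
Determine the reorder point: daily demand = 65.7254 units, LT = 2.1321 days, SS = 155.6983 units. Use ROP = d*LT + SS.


d*LT = 65.7254 * 2.1321 = 140.1331
ROP = 140.1331 + 155.6983 = 295.8314

295.8314 units


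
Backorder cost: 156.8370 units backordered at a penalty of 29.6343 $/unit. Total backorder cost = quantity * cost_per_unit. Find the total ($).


Total = 156.8370 * 29.6343 = 4647.7547

4647.7547 $


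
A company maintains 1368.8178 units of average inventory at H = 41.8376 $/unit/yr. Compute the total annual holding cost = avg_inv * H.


Cost = 1368.8178 * 41.8376 = 57268.0516

57268.0516 $/yr


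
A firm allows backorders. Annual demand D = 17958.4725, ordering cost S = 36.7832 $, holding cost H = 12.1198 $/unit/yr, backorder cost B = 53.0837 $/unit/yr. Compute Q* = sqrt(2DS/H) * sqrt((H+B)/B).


sqrt(2DS/H) = 330.1617
sqrt((H+B)/B) = 1.1083
Q* = 330.1617 * 1.1083 = 365.9162

365.9162 units


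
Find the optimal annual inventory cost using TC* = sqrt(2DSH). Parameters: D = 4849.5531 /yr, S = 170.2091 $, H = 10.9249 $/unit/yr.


2*D*S*H = 18035656.7103
TC* = sqrt(18035656.7103) = 4246.8408

4246.8408 $/yr


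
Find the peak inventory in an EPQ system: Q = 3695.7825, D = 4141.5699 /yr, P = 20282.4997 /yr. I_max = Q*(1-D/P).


D/P = 0.2042
1 - D/P = 0.7958
I_max = 3695.7825 * 0.7958 = 2941.1249

2941.1249 units


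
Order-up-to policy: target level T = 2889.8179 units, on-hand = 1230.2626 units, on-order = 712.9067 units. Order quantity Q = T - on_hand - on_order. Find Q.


Inventory position = OH + OO = 1230.2626 + 712.9067 = 1943.1693
Q = 2889.8179 - 1943.1693 = 946.6486

946.6486 units


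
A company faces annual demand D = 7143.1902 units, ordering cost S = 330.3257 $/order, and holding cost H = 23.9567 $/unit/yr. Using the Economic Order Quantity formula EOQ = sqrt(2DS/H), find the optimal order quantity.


2*D*S = 2 * 7143.1902 * 330.3257 = 4719158.6061
2*D*S/H = 196987.0060
EOQ = sqrt(196987.0060) = 443.8322

443.8322 units


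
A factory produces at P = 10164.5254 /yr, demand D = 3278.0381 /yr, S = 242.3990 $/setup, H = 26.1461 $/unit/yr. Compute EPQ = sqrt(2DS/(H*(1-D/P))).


1 - D/P = 1 - 0.3225 = 0.6775
H*(1-D/P) = 17.7140
2DS = 1589186.3148
EPQ = sqrt(89713.3870) = 299.5219

299.5219 units


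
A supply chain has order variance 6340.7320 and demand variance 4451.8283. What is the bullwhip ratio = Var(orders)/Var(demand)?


BW = 6340.7320 / 4451.8283 = 1.4243

1.4243


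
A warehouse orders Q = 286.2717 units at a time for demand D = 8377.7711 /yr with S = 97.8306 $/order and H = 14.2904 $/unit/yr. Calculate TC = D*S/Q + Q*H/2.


Ordering cost = D*S/Q = 2863.0227
Holding cost = Q*H/2 = 2045.4686
TC = 2863.0227 + 2045.4686 = 4908.4912

4908.4912 $/yr


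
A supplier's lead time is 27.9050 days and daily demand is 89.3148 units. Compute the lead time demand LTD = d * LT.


LTD = 89.3148 * 27.9050 = 2492.3295

2492.3295 units


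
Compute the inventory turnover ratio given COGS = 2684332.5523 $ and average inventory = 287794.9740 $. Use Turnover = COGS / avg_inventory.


Turnover = 2684332.5523 / 287794.9740 = 9.3272

9.3272


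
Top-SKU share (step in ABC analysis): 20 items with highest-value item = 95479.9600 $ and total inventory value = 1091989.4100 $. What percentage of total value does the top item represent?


Top item = 95479.9600
Total = 1091989.4100
Percentage = 95479.9600 / 1091989.4100 * 100 = 8.7437

8.7437%


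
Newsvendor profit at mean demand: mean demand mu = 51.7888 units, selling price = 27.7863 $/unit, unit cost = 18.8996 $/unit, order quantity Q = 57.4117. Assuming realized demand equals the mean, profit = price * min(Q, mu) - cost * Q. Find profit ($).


Sales at mu = min(57.4117, 51.7888) = 51.7888
Revenue = 27.7863 * 51.7888 = 1439.0191
Total cost = 18.8996 * 57.4117 = 1085.0582
Profit = 1439.0191 - 1085.0582 = 353.9610

353.9610 $


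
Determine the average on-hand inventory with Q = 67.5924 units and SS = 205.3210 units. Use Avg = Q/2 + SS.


Q/2 = 33.7962
Avg = 33.7962 + 205.3210 = 239.1172

239.1172 units


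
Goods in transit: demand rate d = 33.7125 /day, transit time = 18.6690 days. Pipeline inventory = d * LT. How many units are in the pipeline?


Pipeline = 33.7125 * 18.6690 = 629.3787

629.3787 units


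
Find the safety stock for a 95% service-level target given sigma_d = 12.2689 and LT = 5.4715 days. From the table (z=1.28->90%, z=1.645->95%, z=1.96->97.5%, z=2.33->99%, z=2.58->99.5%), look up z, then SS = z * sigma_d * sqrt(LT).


From the table, SL = 95% corresponds to z = 1.645
sqrt(LT) = sqrt(5.4715) = 2.3391
SS = 1.645 * 12.2689 * 2.3391 = 47.2090

47.2090 units


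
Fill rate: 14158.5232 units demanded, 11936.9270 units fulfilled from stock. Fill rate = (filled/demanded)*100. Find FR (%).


FR = 11936.9270 / 14158.5232 * 100 = 84.3091

84.3091%


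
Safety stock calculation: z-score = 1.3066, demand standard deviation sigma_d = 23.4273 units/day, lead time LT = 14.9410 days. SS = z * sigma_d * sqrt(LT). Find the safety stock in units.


sqrt(LT) = sqrt(14.9410) = 3.8654
SS = 1.3066 * 23.4273 * 3.8654 = 118.3191

118.3191 units


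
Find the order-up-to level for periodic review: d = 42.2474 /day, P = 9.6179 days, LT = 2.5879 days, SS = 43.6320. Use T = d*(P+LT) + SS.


P + LT = 12.2058
d*(P+LT) = 42.2474 * 12.2058 = 515.6633
T = 515.6633 + 43.6320 = 559.2953

559.2953 units


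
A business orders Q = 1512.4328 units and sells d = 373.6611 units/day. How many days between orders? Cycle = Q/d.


Cycle = 1512.4328 / 373.6611 = 4.0476

4.0476 days


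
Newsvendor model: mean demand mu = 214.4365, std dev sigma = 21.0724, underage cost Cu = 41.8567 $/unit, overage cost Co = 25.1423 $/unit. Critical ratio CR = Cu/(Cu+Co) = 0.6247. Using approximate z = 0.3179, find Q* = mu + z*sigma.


CR = Cu/(Cu+Co) = 41.8567/(41.8567+25.1423) = 0.6247
z = 0.3179
Q* = 214.4365 + 0.3179 * 21.0724 = 221.1354

221.1354 units


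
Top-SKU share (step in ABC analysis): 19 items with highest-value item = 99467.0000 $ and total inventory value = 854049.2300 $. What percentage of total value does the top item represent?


Top item = 99467.0000
Total = 854049.2300
Percentage = 99467.0000 / 854049.2300 * 100 = 11.6465

11.6465%


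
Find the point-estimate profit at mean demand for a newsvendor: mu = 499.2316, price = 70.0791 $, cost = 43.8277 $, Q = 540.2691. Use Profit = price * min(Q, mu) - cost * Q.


Sales at mu = min(540.2691, 499.2316) = 499.2316
Revenue = 70.0791 * 499.2316 = 34985.7012
Total cost = 43.8277 * 540.2691 = 23678.7520
Profit = 34985.7012 - 23678.7520 = 11306.9492

11306.9492 $


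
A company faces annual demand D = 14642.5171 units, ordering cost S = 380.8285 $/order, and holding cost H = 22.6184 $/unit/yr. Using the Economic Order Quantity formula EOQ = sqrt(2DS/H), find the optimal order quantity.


2*D*S = 2 * 14642.5171 * 380.8285 = 11152575.6468
2*D*S/H = 493075.3566
EOQ = sqrt(493075.3566) = 702.1932

702.1932 units


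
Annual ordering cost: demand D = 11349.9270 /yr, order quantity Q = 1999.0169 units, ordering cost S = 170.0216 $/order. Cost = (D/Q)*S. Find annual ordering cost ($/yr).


Number of orders = D/Q = 5.6778
Cost = 5.6778 * 170.0216 = 965.3409

965.3409 $/yr


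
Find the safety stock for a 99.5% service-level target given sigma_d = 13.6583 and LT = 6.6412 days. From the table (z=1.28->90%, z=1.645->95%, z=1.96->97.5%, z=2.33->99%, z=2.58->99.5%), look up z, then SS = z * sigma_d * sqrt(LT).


From the table, SL = 99.5% corresponds to z = 2.58
sqrt(LT) = sqrt(6.6412) = 2.5771
SS = 2.58 * 13.6583 * 2.5771 = 90.8112

90.8112 units


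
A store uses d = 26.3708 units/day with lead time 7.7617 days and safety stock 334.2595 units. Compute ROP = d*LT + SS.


d*LT = 26.3708 * 7.7617 = 204.6822
ROP = 204.6822 + 334.2595 = 538.9417

538.9417 units


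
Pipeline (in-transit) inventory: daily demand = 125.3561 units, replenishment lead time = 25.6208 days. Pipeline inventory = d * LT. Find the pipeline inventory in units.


Pipeline = 125.3561 * 25.6208 = 3211.7236

3211.7236 units


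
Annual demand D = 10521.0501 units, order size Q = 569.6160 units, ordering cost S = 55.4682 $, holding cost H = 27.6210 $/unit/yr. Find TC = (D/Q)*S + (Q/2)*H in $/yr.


Ordering cost = D*S/Q = 1024.5213
Holding cost = Q*H/2 = 7866.6818
TC = 1024.5213 + 7866.6818 = 8891.2030

8891.2030 $/yr


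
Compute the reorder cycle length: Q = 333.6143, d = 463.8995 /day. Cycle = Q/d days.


Cycle = 333.6143 / 463.8995 = 0.7192

0.7192 days


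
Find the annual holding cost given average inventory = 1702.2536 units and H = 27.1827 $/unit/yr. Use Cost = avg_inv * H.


Cost = 1702.2536 * 27.1827 = 46271.8489

46271.8489 $/yr


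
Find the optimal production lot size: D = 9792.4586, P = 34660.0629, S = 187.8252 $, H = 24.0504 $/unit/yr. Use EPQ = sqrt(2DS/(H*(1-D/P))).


1 - D/P = 1 - 0.2825 = 0.7175
H*(1-D/P) = 17.2555
2DS = 3678540.9901
EPQ = sqrt(213181.0978) = 461.7154

461.7154 units


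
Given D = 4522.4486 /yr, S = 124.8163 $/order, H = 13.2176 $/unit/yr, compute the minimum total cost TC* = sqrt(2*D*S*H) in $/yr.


2*D*S*H = 14922017.4821
TC* = sqrt(14922017.4821) = 3862.9027

3862.9027 $/yr


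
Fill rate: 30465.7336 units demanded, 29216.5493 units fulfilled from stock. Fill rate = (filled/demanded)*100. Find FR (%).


FR = 29216.5493 / 30465.7336 * 100 = 95.8997

95.8997%


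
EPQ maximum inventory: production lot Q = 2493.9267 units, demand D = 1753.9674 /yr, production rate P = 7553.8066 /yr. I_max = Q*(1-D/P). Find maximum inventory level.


D/P = 0.2322
1 - D/P = 0.7678
I_max = 2493.9267 * 0.7678 = 1914.8457

1914.8457 units


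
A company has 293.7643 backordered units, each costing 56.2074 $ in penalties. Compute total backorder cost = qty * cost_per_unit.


Total = 293.7643 * 56.2074 = 16511.7275

16511.7275 $


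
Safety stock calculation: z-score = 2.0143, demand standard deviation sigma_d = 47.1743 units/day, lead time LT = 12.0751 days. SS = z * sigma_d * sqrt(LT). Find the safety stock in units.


sqrt(LT) = sqrt(12.0751) = 3.4749
SS = 2.0143 * 47.1743 * 3.4749 = 330.1984

330.1984 units


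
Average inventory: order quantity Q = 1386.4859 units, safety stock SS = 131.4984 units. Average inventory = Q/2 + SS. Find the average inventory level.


Q/2 = 693.2429
Avg = 693.2429 + 131.4984 = 824.7414

824.7414 units


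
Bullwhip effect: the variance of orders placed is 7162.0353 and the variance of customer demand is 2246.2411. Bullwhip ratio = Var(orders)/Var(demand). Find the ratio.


BW = 7162.0353 / 2246.2411 = 3.1885

3.1885


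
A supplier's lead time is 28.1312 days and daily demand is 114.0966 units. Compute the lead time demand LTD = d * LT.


LTD = 114.0966 * 28.1312 = 3209.6743

3209.6743 units


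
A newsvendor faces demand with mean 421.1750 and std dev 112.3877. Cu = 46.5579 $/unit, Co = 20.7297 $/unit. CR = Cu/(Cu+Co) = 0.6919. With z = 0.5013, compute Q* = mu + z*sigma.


CR = Cu/(Cu+Co) = 46.5579/(46.5579+20.7297) = 0.6919
z = 0.5013
Q* = 421.1750 + 0.5013 * 112.3877 = 477.5150

477.5150 units


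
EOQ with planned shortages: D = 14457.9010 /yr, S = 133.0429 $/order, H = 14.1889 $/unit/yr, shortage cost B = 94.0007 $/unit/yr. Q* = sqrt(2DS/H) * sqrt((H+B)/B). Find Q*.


sqrt(2DS/H) = 520.7018
sqrt((H+B)/B) = 1.0728
Q* = 520.7018 * 1.0728 = 558.6198

558.6198 units


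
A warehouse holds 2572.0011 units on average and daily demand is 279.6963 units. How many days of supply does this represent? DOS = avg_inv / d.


DOS = 2572.0011 / 279.6963 = 9.1957

9.1957 days


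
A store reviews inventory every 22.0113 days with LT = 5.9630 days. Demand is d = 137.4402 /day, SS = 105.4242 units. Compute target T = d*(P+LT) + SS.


P + LT = 27.9743
d*(P+LT) = 137.4402 * 27.9743 = 3844.7934
T = 3844.7934 + 105.4242 = 3950.2176

3950.2176 units


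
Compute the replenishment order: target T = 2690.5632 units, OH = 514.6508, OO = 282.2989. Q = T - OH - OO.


Inventory position = OH + OO = 514.6508 + 282.2989 = 796.9497
Q = 2690.5632 - 796.9497 = 1893.6135

1893.6135 units


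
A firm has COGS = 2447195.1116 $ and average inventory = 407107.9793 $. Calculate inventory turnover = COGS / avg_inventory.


Turnover = 2447195.1116 / 407107.9793 = 6.0112

6.0112


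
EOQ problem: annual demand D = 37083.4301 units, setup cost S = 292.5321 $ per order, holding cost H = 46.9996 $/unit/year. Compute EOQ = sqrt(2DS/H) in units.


2*D*S = 2 * 37083.4301 * 292.5321 = 21696187.3647
2*D*S/H = 461624.9365
EOQ = sqrt(461624.9365) = 679.4299

679.4299 units


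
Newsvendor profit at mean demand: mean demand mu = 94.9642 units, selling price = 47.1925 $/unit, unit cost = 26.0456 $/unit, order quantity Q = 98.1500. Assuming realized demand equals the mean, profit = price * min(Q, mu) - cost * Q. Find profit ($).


Sales at mu = min(98.1500, 94.9642) = 94.9642
Revenue = 47.1925 * 94.9642 = 4481.5980
Total cost = 26.0456 * 98.1500 = 2556.3756
Profit = 4481.5980 - 2556.3756 = 1925.2224

1925.2224 $


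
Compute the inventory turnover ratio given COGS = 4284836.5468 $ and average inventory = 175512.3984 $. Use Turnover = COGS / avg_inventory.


Turnover = 4284836.5468 / 175512.3984 = 24.4133

24.4133


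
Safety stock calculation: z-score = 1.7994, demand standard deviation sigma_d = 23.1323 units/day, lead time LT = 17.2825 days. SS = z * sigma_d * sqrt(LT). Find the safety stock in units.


sqrt(LT) = sqrt(17.2825) = 4.1572
SS = 1.7994 * 23.1323 * 4.1572 = 173.0413

173.0413 units


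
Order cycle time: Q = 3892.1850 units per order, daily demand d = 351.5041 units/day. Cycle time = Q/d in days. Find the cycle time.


Cycle = 3892.1850 / 351.5041 = 11.0729

11.0729 days


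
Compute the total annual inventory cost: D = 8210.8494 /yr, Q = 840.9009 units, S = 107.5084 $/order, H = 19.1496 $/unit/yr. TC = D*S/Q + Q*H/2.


Ordering cost = D*S/Q = 1049.7495
Holding cost = Q*H/2 = 8051.4579
TC = 1049.7495 + 8051.4579 = 9101.2074

9101.2074 $/yr


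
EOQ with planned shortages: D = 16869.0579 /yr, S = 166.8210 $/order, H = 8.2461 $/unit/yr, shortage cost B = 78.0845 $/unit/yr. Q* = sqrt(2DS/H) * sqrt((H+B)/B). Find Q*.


sqrt(2DS/H) = 826.1549
sqrt((H+B)/B) = 1.0515
Q* = 826.1549 * 1.0515 = 868.6832

868.6832 units


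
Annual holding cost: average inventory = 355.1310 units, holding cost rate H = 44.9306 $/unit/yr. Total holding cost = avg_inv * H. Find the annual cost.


Cost = 355.1310 * 44.9306 = 15956.2489

15956.2489 $/yr


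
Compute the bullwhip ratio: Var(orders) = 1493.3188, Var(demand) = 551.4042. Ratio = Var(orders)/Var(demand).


BW = 1493.3188 / 551.4042 = 2.7082

2.7082


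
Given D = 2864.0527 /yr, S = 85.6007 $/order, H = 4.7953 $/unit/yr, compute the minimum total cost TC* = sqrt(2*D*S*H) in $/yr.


2*D*S*H = 2351278.6430
TC* = sqrt(2351278.6430) = 1533.3880

1533.3880 $/yr


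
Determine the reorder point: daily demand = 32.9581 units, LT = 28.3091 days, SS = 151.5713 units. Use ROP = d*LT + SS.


d*LT = 32.9581 * 28.3091 = 933.0141
ROP = 933.0141 + 151.5713 = 1084.5854

1084.5854 units


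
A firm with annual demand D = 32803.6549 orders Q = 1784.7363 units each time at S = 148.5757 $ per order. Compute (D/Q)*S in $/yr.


Number of orders = D/Q = 18.3801
Cost = 18.3801 * 148.5757 = 2730.8382

2730.8382 $/yr


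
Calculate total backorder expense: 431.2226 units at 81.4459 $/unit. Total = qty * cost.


Total = 431.2226 * 81.4459 = 35121.3128

35121.3128 $


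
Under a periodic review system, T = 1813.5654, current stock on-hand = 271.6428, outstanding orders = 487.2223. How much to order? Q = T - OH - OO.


Inventory position = OH + OO = 271.6428 + 487.2223 = 758.8651
Q = 1813.5654 - 758.8651 = 1054.7003

1054.7003 units


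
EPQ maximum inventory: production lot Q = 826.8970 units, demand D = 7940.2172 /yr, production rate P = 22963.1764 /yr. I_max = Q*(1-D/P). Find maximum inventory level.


D/P = 0.3458
1 - D/P = 0.6542
I_max = 826.8970 * 0.6542 = 540.9722

540.9722 units


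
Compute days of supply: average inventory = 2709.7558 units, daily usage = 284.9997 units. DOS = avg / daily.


DOS = 2709.7558 / 284.9997 = 9.5079

9.5079 days


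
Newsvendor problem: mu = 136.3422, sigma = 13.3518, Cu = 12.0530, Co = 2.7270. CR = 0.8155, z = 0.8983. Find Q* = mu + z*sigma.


CR = Cu/(Cu+Co) = 12.0530/(12.0530+2.7270) = 0.8155
z = 0.8983
Q* = 136.3422 + 0.8983 * 13.3518 = 148.3361

148.3361 units


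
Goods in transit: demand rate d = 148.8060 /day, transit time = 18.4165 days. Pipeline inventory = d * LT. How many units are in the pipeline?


Pipeline = 148.8060 * 18.4165 = 2740.4857

2740.4857 units


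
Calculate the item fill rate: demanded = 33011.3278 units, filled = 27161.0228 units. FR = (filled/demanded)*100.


FR = 27161.0228 / 33011.3278 * 100 = 82.2779

82.2779%


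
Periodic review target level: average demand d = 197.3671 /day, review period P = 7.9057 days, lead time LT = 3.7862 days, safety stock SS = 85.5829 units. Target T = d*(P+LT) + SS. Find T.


P + LT = 11.6919
d*(P+LT) = 197.3671 * 11.6919 = 2307.5964
T = 2307.5964 + 85.5829 = 2393.1793

2393.1793 units


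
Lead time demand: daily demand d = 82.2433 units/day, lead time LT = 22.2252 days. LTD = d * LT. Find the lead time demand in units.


LTD = 82.2433 * 22.2252 = 1827.8738

1827.8738 units


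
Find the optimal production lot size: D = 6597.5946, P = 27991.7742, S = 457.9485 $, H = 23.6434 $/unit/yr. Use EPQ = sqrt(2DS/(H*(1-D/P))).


1 - D/P = 1 - 0.2357 = 0.7643
H*(1-D/P) = 18.0707
2DS = 6042717.1014
EPQ = sqrt(334392.9570) = 578.2672

578.2672 units


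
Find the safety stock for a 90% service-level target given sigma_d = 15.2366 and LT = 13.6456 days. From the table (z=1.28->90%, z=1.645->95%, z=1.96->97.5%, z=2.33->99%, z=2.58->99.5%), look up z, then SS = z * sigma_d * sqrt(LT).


From the table, SL = 90% corresponds to z = 1.28
sqrt(LT) = sqrt(13.6456) = 3.6940
SS = 1.28 * 15.2366 * 3.6940 = 72.0434

72.0434 units


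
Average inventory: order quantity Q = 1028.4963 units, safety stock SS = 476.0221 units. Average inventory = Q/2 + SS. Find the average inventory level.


Q/2 = 514.2482
Avg = 514.2482 + 476.0221 = 990.2703

990.2703 units


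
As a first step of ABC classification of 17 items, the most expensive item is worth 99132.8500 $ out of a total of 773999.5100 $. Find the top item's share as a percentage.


Top item = 99132.8500
Total = 773999.5100
Percentage = 99132.8500 / 773999.5100 * 100 = 12.8079

12.8079%


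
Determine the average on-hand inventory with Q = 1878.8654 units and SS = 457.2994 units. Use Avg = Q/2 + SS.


Q/2 = 939.4327
Avg = 939.4327 + 457.2994 = 1396.7321

1396.7321 units


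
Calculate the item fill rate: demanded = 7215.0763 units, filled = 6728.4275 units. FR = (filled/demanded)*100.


FR = 6728.4275 / 7215.0763 * 100 = 93.2551

93.2551%


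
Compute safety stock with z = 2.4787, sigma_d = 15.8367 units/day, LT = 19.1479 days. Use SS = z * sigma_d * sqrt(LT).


sqrt(LT) = sqrt(19.1479) = 4.3758
SS = 2.4787 * 15.8367 * 4.3758 = 171.7708

171.7708 units


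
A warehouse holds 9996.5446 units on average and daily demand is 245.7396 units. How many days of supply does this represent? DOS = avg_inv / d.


DOS = 9996.5446 / 245.7396 = 40.6794

40.6794 days


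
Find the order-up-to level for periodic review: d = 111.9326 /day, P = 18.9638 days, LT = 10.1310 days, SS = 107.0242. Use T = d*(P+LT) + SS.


P + LT = 29.0948
d*(P+LT) = 111.9326 * 29.0948 = 3256.6566
T = 3256.6566 + 107.0242 = 3363.6808

3363.6808 units


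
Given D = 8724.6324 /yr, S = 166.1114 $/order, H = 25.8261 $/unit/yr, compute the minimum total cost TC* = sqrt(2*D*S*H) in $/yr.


2*D*S*H = 74857513.9855
TC* = sqrt(74857513.9855) = 8652.0237

8652.0237 $/yr


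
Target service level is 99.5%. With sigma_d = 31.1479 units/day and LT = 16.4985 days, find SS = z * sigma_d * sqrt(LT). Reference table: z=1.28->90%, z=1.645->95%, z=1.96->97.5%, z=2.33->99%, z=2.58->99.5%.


From the table, SL = 99.5% corresponds to z = 2.58
sqrt(LT) = sqrt(16.4985) = 4.0618
SS = 2.58 * 31.1479 * 4.0618 = 326.4155

326.4155 units


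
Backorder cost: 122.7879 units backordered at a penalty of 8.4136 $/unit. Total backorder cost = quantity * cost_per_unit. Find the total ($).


Total = 122.7879 * 8.4136 = 1033.0883

1033.0883 $


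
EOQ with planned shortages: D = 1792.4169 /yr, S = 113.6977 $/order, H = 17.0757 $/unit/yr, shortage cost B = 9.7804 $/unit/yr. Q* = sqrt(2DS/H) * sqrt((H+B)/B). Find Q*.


sqrt(2DS/H) = 154.4974
sqrt((H+B)/B) = 1.6571
Q* = 154.4974 * 1.6571 = 256.0143

256.0143 units


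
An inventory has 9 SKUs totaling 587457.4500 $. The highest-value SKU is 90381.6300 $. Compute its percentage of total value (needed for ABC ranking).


Top item = 90381.6300
Total = 587457.4500
Percentage = 90381.6300 / 587457.4500 * 100 = 15.3852

15.3852%


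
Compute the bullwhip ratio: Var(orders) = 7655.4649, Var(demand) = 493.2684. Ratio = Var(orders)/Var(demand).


BW = 7655.4649 / 493.2684 = 15.5199

15.5199


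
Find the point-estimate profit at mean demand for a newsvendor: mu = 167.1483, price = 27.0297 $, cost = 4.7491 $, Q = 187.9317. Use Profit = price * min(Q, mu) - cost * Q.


Sales at mu = min(187.9317, 167.1483) = 167.1483
Revenue = 27.0297 * 167.1483 = 4517.9684
Total cost = 4.7491 * 187.9317 = 892.5064
Profit = 4517.9684 - 892.5064 = 3625.4620

3625.4620 $


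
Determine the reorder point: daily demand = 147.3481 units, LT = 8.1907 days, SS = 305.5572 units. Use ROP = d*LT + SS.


d*LT = 147.3481 * 8.1907 = 1206.8841
ROP = 1206.8841 + 305.5572 = 1512.4413

1512.4413 units


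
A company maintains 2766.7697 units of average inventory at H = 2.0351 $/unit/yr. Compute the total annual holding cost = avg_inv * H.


Cost = 2766.7697 * 2.0351 = 5630.6530

5630.6530 $/yr


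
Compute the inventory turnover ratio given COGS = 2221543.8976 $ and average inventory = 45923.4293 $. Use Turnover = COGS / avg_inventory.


Turnover = 2221543.8976 / 45923.4293 = 48.3750

48.3750


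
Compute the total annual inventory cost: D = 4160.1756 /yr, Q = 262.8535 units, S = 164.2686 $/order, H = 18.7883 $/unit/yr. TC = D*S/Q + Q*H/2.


Ordering cost = D*S/Q = 2599.8749
Holding cost = Q*H/2 = 2469.2852
TC = 2599.8749 + 2469.2852 = 5069.1601

5069.1601 $/yr


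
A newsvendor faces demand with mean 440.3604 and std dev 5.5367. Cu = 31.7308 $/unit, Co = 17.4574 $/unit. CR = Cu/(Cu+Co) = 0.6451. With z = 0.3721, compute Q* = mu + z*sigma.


CR = Cu/(Cu+Co) = 31.7308/(31.7308+17.4574) = 0.6451
z = 0.3721
Q* = 440.3604 + 0.3721 * 5.5367 = 442.4206

442.4206 units


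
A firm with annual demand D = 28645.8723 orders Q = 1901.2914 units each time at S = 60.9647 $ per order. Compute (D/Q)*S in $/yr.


Number of orders = D/Q = 15.0665
Cost = 15.0665 * 60.9647 = 918.5268

918.5268 $/yr


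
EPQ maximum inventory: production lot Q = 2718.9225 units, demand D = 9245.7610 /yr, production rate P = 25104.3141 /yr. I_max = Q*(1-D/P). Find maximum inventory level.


D/P = 0.3683
1 - D/P = 0.6317
I_max = 2718.9225 * 0.6317 = 1717.5604

1717.5604 units


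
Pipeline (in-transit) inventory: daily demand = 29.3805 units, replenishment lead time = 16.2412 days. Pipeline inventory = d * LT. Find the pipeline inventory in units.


Pipeline = 29.3805 * 16.2412 = 477.1746

477.1746 units


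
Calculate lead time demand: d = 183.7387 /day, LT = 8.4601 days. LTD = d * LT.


LTD = 183.7387 * 8.4601 = 1554.4478

1554.4478 units


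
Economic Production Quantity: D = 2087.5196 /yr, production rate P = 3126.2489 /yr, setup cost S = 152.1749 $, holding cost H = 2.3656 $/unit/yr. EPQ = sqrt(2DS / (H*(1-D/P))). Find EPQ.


1 - D/P = 1 - 0.6677 = 0.3323
H*(1-D/P) = 0.7860
2DS = 635336.1728
EPQ = sqrt(808320.2163) = 899.0663

899.0663 units


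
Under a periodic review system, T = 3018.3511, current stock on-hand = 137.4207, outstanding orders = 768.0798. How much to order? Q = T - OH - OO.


Inventory position = OH + OO = 137.4207 + 768.0798 = 905.5005
Q = 3018.3511 - 905.5005 = 2112.8506

2112.8506 units


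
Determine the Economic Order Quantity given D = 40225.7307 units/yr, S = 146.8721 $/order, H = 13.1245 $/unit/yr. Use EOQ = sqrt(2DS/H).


2*D*S = 2 * 40225.7307 * 146.8721 = 11816075.0839
2*D*S/H = 900306.6847
EOQ = sqrt(900306.6847) = 948.8449

948.8449 units


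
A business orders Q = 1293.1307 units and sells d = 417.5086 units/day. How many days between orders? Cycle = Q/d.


Cycle = 1293.1307 / 417.5086 = 3.0973

3.0973 days


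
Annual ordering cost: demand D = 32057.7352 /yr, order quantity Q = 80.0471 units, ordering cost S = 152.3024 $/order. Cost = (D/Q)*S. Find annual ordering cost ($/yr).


Number of orders = D/Q = 400.4859
Cost = 400.4859 * 152.3024 = 60994.9643

60994.9643 $/yr


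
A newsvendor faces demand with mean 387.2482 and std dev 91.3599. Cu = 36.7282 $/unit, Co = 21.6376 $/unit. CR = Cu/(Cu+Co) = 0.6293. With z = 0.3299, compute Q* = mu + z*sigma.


CR = Cu/(Cu+Co) = 36.7282/(36.7282+21.6376) = 0.6293
z = 0.3299
Q* = 387.2482 + 0.3299 * 91.3599 = 417.3878

417.3878 units


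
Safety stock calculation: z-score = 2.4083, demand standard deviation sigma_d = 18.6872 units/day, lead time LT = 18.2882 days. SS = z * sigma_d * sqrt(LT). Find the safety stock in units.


sqrt(LT) = sqrt(18.2882) = 4.2765
SS = 2.4083 * 18.6872 * 4.2765 = 192.4599

192.4599 units


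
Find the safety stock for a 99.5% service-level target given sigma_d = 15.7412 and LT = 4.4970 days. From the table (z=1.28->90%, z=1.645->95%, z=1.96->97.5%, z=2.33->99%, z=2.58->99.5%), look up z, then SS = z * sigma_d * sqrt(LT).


From the table, SL = 99.5% corresponds to z = 2.58
sqrt(LT) = sqrt(4.4970) = 2.1206
SS = 2.58 * 15.7412 * 2.1206 = 86.1230

86.1230 units


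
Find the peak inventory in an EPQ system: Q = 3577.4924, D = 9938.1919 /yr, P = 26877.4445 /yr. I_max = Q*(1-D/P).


D/P = 0.3698
1 - D/P = 0.6302
I_max = 3577.4924 * 0.6302 = 2254.6804

2254.6804 units


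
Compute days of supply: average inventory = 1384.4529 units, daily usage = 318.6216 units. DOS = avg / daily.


DOS = 1384.4529 / 318.6216 = 4.3451

4.3451 days


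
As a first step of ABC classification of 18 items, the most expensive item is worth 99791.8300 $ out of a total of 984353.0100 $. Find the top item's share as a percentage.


Top item = 99791.8300
Total = 984353.0100
Percentage = 99791.8300 / 984353.0100 * 100 = 10.1378

10.1378%


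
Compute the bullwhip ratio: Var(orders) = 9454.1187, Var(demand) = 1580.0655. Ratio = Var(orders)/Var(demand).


BW = 9454.1187 / 1580.0655 = 5.9834

5.9834


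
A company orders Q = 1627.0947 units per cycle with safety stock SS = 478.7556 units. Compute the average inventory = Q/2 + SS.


Q/2 = 813.5474
Avg = 813.5474 + 478.7556 = 1292.3030

1292.3030 units


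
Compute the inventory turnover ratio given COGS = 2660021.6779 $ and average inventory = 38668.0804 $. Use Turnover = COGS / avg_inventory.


Turnover = 2660021.6779 / 38668.0804 = 68.7911

68.7911


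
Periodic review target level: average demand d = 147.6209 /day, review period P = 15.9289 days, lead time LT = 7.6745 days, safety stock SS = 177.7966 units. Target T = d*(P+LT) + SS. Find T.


P + LT = 23.6034
d*(P+LT) = 147.6209 * 23.6034 = 3484.3552
T = 3484.3552 + 177.7966 = 3662.1518

3662.1518 units


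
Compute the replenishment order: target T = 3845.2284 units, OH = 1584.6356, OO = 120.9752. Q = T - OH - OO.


Inventory position = OH + OO = 1584.6356 + 120.9752 = 1705.6108
Q = 3845.2284 - 1705.6108 = 2139.6176

2139.6176 units


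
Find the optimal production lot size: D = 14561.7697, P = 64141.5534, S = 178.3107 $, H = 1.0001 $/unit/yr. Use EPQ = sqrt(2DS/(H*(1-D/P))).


1 - D/P = 1 - 0.2270 = 0.7730
H*(1-D/P) = 0.7731
2DS = 5193038.6969
EPQ = sqrt(6717582.0144) = 2591.8299

2591.8299 units


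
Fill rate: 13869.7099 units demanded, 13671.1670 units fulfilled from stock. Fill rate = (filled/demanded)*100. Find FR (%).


FR = 13671.1670 / 13869.7099 * 100 = 98.5685

98.5685%


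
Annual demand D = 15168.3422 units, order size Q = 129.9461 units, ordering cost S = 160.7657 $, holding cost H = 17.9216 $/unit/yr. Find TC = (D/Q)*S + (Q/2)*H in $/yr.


Ordering cost = D*S/Q = 18765.8510
Holding cost = Q*H/2 = 1164.4210
TC = 18765.8510 + 1164.4210 = 19930.2720

19930.2720 $/yr


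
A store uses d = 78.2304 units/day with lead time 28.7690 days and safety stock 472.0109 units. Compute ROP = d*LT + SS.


d*LT = 78.2304 * 28.7690 = 2250.6104
ROP = 2250.6104 + 472.0109 = 2722.6213

2722.6213 units


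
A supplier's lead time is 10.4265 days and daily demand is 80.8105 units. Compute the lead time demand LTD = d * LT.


LTD = 80.8105 * 10.4265 = 842.5707

842.5707 units


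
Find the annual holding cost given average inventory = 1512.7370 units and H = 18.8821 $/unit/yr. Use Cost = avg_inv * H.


Cost = 1512.7370 * 18.8821 = 28563.6513

28563.6513 $/yr


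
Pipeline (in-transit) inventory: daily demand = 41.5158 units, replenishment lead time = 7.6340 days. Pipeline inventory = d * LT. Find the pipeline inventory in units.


Pipeline = 41.5158 * 7.6340 = 316.9316

316.9316 units


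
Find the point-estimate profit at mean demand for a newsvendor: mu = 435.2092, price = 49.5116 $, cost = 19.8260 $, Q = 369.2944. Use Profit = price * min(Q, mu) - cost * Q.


Sales at mu = min(369.2944, 435.2092) = 369.2944
Revenue = 49.5116 * 369.2944 = 18284.3566
Total cost = 19.8260 * 369.2944 = 7321.6308
Profit = 18284.3566 - 7321.6308 = 10962.7258

10962.7258 $


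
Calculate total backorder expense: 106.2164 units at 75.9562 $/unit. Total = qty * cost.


Total = 106.2164 * 75.9562 = 8067.7941

8067.7941 $


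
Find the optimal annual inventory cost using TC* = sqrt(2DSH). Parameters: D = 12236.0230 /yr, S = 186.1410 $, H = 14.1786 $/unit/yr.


2*D*S*H = 64587083.4519
TC* = sqrt(64587083.4519) = 8036.6090

8036.6090 $/yr


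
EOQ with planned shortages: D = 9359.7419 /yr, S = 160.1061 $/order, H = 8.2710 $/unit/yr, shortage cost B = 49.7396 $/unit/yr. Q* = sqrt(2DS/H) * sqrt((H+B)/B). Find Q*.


sqrt(2DS/H) = 601.9659
sqrt((H+B)/B) = 1.0799
Q* = 601.9659 * 1.0799 = 650.0914

650.0914 units


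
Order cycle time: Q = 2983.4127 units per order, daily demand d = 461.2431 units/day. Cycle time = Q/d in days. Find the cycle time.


Cycle = 2983.4127 / 461.2431 = 6.4682

6.4682 days


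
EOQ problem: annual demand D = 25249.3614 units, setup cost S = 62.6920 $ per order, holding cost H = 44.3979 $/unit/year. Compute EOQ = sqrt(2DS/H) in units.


2*D*S = 2 * 25249.3614 * 62.6920 = 3165865.9298
2*D*S/H = 71306.6593
EOQ = sqrt(71306.6593) = 267.0331

267.0331 units


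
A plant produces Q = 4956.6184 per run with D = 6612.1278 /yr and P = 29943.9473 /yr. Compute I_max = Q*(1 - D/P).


D/P = 0.2208
1 - D/P = 0.7792
I_max = 4956.6184 * 0.7792 = 3862.1136

3862.1136 units


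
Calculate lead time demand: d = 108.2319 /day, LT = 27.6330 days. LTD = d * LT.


LTD = 108.2319 * 27.6330 = 2990.7721

2990.7721 units


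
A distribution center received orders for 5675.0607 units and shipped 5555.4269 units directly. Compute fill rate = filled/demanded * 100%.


FR = 5555.4269 / 5675.0607 * 100 = 97.8919

97.8919%


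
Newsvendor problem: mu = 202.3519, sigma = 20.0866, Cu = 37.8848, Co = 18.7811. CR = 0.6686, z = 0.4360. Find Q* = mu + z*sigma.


CR = Cu/(Cu+Co) = 37.8848/(37.8848+18.7811) = 0.6686
z = 0.4360
Q* = 202.3519 + 0.4360 * 20.0866 = 211.1097

211.1097 units


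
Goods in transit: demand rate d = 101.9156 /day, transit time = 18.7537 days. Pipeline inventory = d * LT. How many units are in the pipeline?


Pipeline = 101.9156 * 18.7537 = 1911.2946

1911.2946 units


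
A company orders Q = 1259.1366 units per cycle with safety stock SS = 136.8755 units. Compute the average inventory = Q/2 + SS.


Q/2 = 629.5683
Avg = 629.5683 + 136.8755 = 766.4438

766.4438 units


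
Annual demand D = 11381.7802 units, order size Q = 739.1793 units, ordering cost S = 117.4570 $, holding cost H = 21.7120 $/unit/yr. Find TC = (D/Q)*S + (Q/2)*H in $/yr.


Ordering cost = D*S/Q = 1808.5866
Holding cost = Q*H/2 = 8024.5305
TC = 1808.5866 + 8024.5305 = 9833.1171

9833.1171 $/yr


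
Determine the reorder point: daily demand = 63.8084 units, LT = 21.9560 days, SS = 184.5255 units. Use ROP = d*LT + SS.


d*LT = 63.8084 * 21.9560 = 1400.9772
ROP = 1400.9772 + 184.5255 = 1585.5027

1585.5027 units


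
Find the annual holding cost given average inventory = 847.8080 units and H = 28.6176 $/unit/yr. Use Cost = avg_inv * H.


Cost = 847.8080 * 28.6176 = 24262.2302

24262.2302 $/yr


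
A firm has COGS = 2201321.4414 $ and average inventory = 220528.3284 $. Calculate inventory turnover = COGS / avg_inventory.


Turnover = 2201321.4414 / 220528.3284 = 9.9820

9.9820


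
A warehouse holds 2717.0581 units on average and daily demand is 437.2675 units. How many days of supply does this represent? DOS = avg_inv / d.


DOS = 2717.0581 / 437.2675 = 6.2137

6.2137 days


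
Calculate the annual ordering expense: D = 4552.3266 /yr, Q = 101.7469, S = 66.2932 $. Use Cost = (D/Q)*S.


Number of orders = D/Q = 44.7417
Cost = 44.7417 * 66.2932 = 2966.0687

2966.0687 $/yr


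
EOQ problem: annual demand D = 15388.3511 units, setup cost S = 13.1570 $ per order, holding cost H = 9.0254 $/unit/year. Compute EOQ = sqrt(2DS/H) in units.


2*D*S = 2 * 15388.3511 * 13.1570 = 404929.0708
2*D*S/H = 44865.4986
EOQ = sqrt(44865.4986) = 211.8148

211.8148 units


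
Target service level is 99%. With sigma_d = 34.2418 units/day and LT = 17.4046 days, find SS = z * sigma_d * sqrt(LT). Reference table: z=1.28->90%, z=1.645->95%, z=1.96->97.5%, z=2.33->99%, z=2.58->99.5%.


From the table, SL = 99% corresponds to z = 2.33
sqrt(LT) = sqrt(17.4046) = 4.1719
SS = 2.33 * 34.2418 * 4.1719 = 332.8469

332.8469 units


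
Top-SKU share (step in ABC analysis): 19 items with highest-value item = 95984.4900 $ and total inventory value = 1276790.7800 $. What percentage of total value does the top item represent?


Top item = 95984.4900
Total = 1276790.7800
Percentage = 95984.4900 / 1276790.7800 * 100 = 7.5176

7.5176%


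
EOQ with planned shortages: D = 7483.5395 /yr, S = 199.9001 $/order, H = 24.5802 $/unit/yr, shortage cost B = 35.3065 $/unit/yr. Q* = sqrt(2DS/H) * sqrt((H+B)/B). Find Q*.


sqrt(2DS/H) = 348.8850
sqrt((H+B)/B) = 1.3024
Q* = 348.8850 * 1.3024 = 454.3810

454.3810 units


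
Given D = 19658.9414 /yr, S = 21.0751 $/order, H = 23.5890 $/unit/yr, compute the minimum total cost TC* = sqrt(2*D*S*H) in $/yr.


2*D*S*H = 19546513.2470
TC* = sqrt(19546513.2470) = 4421.1439

4421.1439 $/yr


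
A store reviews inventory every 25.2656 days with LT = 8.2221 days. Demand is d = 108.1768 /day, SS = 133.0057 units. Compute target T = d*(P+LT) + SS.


P + LT = 33.4877
d*(P+LT) = 108.1768 * 33.4877 = 3622.5922
T = 3622.5922 + 133.0057 = 3755.5979

3755.5979 units


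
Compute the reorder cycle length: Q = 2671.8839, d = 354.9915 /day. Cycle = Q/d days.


Cycle = 2671.8839 / 354.9915 = 7.5266

7.5266 days


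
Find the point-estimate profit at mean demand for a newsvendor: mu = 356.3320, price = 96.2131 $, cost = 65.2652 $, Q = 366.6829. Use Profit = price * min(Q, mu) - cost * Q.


Sales at mu = min(366.6829, 356.3320) = 356.3320
Revenue = 96.2131 * 356.3320 = 34283.8063
Total cost = 65.2652 * 366.6829 = 23931.6328
Profit = 34283.8063 - 23931.6328 = 10352.1735

10352.1735 $


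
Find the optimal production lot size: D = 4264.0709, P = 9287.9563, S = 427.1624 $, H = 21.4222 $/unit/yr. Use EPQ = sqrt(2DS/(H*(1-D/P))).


1 - D/P = 1 - 0.4591 = 0.5409
H*(1-D/P) = 11.5873
2DS = 3642901.5188
EPQ = sqrt(314386.4360) = 560.7017

560.7017 units


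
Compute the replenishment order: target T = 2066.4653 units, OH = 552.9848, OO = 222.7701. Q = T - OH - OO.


Inventory position = OH + OO = 552.9848 + 222.7701 = 775.7549
Q = 2066.4653 - 775.7549 = 1290.7104

1290.7104 units


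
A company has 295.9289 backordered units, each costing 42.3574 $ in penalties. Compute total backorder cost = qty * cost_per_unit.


Total = 295.9289 * 42.3574 = 12534.7788

12534.7788 $


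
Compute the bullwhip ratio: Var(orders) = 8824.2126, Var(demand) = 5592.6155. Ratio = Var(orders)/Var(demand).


BW = 8824.2126 / 5592.6155 = 1.5778

1.5778


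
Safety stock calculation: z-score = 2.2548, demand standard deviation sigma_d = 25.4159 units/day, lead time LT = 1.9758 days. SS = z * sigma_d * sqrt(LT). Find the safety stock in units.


sqrt(LT) = sqrt(1.9758) = 1.4056
SS = 2.2548 * 25.4159 * 1.4056 = 80.5536

80.5536 units


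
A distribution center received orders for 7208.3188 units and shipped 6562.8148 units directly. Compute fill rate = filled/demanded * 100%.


FR = 6562.8148 / 7208.3188 * 100 = 91.0450

91.0450%


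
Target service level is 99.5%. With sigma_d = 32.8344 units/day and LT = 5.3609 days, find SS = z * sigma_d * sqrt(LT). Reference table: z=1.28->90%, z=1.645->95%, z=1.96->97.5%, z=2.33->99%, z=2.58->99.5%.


From the table, SL = 99.5% corresponds to z = 2.58
sqrt(LT) = sqrt(5.3609) = 2.3154
SS = 2.58 * 32.8344 * 2.3154 = 196.1407

196.1407 units


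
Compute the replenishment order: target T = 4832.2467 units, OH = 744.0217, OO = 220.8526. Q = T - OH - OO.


Inventory position = OH + OO = 744.0217 + 220.8526 = 964.8743
Q = 4832.2467 - 964.8743 = 3867.3724

3867.3724 units
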